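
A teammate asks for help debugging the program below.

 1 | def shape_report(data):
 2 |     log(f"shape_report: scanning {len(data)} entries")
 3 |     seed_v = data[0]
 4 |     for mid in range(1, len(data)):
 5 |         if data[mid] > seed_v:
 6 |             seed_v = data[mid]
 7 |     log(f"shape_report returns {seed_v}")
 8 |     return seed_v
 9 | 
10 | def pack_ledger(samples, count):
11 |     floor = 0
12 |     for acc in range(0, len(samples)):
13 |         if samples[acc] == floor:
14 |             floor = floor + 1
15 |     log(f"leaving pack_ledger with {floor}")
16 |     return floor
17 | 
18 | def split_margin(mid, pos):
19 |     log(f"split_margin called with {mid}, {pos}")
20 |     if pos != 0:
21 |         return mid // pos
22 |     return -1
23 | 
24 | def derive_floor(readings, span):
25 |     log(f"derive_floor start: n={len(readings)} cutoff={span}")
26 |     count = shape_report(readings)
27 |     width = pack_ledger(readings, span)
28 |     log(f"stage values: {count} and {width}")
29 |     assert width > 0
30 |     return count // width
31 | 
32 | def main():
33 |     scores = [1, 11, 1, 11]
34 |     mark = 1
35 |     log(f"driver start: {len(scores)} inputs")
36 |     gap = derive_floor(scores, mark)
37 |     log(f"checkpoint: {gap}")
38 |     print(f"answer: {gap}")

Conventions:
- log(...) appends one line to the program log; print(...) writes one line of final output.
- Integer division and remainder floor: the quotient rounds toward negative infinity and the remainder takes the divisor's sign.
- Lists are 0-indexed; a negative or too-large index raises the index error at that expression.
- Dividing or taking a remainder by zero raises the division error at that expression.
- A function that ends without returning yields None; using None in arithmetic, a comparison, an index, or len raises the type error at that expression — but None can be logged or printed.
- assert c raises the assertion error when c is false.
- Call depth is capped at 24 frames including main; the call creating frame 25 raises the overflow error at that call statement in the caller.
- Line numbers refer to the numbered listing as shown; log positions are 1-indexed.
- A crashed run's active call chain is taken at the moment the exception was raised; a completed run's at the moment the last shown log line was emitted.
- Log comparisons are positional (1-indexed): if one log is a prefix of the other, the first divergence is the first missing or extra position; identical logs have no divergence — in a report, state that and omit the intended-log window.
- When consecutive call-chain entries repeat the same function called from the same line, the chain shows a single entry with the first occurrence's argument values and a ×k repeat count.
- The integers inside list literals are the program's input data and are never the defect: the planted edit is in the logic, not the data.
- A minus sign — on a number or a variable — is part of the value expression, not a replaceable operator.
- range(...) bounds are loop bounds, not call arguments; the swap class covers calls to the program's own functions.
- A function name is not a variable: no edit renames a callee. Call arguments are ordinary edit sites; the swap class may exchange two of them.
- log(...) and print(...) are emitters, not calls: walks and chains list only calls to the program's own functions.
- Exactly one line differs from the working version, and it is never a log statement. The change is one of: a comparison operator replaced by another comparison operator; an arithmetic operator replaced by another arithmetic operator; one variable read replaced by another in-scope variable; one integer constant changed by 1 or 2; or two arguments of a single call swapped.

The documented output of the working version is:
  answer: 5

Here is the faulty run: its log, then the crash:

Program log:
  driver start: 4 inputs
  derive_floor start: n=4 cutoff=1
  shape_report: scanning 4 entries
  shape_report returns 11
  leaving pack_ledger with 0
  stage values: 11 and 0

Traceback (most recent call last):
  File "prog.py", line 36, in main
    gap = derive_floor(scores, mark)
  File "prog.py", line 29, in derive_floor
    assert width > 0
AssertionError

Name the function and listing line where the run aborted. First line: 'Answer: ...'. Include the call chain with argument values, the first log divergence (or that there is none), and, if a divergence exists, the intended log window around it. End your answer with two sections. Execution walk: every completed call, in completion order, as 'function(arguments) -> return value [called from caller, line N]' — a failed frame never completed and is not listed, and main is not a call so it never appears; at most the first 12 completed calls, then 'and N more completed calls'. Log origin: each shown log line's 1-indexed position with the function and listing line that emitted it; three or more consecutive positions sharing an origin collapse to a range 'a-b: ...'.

Answer: the error was raised in derive_floor, line 29.
Key fact: The earliest visible damage is log position 5 — 'leaving pack_ledger with 0' rather than the intended 'leaving pack_ledger with 2'.
Call chain: main -> derive_floor([1, 11, 1, 11], 1) (called at line 36).
First divergence: at position 5 the run shows 'leaving pack_ledger with 0' where the working version logs 'leaving pack_ledger with 2'.
Intended log window:
  3: shape_report: scanning 4 entries
  4: shape_report returns 11
  5: leaving pack_ledger with 2
  6: stage values: 11 and 2
Execution walk:
  shape_report([1, 11, 1, 11]) -> 11  [called from derive_floor, line 26]
  pack_ledger([1, 11, 1, 11], 1) -> 0  [called from derive_floor, line 27]
Log origins:
  1: logged in main at line 35
  2: logged in derive_floor at line 25
  3: logged in shape_report at line 2
  4: logged in shape_report at line 7
  5: logged in pack_ledger at line 15
  6: logged in derive_floor at line 28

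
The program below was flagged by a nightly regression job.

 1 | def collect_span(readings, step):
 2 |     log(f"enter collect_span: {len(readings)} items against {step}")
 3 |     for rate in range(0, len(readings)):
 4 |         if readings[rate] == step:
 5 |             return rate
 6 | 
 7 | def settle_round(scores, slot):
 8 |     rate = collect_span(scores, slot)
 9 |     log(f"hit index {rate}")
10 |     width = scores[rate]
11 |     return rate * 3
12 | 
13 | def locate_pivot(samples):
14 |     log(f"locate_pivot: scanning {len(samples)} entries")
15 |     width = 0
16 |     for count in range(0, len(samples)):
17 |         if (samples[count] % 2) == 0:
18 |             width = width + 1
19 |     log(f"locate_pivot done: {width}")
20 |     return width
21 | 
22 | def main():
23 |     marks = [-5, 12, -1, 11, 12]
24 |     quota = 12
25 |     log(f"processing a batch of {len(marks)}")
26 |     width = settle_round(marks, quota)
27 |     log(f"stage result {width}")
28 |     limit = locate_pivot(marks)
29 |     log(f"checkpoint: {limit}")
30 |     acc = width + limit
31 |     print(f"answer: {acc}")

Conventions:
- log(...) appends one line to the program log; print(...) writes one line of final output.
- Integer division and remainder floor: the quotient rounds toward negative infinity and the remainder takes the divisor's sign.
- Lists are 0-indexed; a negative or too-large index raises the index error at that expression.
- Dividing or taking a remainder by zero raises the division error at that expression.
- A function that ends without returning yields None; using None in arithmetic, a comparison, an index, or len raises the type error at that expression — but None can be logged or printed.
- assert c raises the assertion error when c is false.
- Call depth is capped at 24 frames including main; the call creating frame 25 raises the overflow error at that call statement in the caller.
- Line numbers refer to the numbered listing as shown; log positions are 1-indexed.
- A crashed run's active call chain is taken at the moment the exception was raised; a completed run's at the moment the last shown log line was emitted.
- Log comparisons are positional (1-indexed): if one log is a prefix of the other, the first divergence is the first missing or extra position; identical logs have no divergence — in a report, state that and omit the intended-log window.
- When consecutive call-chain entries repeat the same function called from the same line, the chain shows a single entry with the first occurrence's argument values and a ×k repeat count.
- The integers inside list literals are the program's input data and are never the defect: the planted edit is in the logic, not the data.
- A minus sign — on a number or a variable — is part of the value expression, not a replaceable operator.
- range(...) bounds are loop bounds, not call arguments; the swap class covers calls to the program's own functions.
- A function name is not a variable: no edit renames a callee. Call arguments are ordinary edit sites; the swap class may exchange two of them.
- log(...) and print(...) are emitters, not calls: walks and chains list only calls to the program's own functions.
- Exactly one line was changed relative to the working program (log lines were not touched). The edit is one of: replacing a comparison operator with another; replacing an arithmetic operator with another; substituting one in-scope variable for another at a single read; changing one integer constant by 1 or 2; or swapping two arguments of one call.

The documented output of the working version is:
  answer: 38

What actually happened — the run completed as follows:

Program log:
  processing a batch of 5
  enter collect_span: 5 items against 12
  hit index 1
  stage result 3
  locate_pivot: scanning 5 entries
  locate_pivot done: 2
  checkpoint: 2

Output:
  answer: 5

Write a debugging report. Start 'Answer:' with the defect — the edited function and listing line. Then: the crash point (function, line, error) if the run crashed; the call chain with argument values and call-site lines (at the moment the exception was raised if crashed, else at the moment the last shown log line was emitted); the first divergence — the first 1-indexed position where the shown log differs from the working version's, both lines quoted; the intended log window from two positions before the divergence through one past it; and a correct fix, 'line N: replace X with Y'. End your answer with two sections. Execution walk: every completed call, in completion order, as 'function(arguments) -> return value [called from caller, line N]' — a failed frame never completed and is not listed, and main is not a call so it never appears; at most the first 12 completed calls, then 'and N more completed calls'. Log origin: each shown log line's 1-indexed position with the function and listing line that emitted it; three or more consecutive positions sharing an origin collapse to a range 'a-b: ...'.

Answer: the defect is in settle_round at line 11.
Key fact: The log first diverges at position 4: the faulty run prints 'stage result 3' where the working version prints 'stage result 36'.
Call chain: main.
First divergence: position 4 — shown 'stage result 3', intended 'stage result 36'.
Intended log window:
  2: enter collect_span: 5 items against 12
  3: hit index 1
  4: stage result 36
  5: locate_pivot: scanning 5 entries
Execution walk:
  collect_span([-5, 12, -1, 11, 12], 12) -> 1  [called from settle_round, line 8]
  settle_round([-5, 12, -1, 11, 12], 12) -> 3  [called from main, line 26]
  locate_pivot([-5, 12, -1, 11, 12]) -> 2  [called from main, line 28]
Origin of each log line:
  1: emitted by main (line 25)
  2: emitted by collect_span (line 2)
  3: emitted by settle_round (line 9)
  4: emitted by main (line 27)
  5: emitted by locate_pivot (line 14)
  6: emitted by locate_pivot (line 19)
  7: emitted by main (line 29)
A correct fix: line 11: replace `rate` with `width`.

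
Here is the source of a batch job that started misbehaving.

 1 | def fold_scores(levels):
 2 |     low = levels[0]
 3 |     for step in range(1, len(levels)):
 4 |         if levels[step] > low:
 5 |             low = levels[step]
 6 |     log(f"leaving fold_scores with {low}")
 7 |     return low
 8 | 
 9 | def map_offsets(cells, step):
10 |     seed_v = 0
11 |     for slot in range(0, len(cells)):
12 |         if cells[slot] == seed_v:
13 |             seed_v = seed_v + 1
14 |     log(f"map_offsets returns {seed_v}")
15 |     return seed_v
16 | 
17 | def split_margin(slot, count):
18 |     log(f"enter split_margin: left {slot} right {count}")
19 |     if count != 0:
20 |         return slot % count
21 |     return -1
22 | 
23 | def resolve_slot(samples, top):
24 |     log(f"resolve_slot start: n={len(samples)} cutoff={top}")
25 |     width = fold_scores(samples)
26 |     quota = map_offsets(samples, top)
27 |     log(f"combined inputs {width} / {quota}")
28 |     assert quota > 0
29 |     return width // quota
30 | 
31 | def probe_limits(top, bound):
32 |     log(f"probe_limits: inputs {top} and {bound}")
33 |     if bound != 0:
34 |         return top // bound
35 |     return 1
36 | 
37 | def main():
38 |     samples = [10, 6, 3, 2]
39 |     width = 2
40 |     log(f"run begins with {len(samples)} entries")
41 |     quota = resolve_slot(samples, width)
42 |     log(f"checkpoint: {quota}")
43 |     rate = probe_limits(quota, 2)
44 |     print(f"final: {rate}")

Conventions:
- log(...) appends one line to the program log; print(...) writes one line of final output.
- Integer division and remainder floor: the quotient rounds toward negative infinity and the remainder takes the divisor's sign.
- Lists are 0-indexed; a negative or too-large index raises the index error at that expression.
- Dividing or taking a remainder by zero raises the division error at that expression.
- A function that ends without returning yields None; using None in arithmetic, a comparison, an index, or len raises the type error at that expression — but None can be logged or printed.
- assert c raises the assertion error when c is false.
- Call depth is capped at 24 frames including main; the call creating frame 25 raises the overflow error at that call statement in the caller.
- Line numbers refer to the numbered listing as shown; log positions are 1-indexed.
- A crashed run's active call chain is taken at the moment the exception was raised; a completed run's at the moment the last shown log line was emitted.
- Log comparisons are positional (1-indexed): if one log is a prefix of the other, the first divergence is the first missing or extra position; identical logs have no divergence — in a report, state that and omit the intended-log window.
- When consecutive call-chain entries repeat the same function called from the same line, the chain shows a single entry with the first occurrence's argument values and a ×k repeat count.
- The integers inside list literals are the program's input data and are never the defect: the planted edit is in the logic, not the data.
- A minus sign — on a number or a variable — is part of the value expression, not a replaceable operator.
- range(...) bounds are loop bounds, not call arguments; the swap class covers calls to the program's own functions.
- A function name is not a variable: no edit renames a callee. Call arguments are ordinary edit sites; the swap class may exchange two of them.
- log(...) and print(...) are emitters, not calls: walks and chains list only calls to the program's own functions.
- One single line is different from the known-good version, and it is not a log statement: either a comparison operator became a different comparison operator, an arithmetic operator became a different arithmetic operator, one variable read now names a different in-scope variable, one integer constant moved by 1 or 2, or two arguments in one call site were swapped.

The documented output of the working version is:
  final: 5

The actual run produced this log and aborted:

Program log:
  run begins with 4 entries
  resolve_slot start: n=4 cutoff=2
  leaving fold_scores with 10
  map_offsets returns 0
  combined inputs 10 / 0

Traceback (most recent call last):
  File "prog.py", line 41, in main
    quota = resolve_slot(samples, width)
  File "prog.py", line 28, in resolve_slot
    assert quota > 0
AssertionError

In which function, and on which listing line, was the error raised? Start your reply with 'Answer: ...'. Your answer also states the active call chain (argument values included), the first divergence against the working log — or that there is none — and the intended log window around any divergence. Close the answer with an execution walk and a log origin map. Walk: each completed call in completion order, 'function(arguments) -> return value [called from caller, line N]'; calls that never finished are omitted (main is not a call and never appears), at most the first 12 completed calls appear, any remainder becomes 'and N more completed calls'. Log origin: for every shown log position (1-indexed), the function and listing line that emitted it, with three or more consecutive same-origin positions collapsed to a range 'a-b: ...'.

Answer: the error was raised in resolve_slot, line 28.
Key fact: The earliest visible damage is log position 4 — 'map_offsets returns 0' rather than the intended 'map_offsets returns 1'.
Call chain: main -> resolve_slot([10, 6, 3, 2], 2) (called at line 41).
First divergence: position 4 — the shown line 'map_offsets returns 0' should read 'map_offsets returns 1'.
Intended log window:
  2: resolve_slot start: n=4 cutoff=2
  3: leaving fold_scores with 10
  4: map_offsets returns 1
  5: combined inputs 10 / 1
Execution walk:
  fold_scores([10, 6, 3, 2]) -> 10  [called from resolve_slot, line 25]
  map_offsets([10, 6, 3, 2], 2) -> 0  [called from resolve_slot, line 26]
Log line origins:
  1: logged in main at line 40
  2: logged in resolve_slot at line 24
  3: logged in fold_scores at line 6
  4: logged in map_offsets at line 14
  5: logged in resolve_slot at line 27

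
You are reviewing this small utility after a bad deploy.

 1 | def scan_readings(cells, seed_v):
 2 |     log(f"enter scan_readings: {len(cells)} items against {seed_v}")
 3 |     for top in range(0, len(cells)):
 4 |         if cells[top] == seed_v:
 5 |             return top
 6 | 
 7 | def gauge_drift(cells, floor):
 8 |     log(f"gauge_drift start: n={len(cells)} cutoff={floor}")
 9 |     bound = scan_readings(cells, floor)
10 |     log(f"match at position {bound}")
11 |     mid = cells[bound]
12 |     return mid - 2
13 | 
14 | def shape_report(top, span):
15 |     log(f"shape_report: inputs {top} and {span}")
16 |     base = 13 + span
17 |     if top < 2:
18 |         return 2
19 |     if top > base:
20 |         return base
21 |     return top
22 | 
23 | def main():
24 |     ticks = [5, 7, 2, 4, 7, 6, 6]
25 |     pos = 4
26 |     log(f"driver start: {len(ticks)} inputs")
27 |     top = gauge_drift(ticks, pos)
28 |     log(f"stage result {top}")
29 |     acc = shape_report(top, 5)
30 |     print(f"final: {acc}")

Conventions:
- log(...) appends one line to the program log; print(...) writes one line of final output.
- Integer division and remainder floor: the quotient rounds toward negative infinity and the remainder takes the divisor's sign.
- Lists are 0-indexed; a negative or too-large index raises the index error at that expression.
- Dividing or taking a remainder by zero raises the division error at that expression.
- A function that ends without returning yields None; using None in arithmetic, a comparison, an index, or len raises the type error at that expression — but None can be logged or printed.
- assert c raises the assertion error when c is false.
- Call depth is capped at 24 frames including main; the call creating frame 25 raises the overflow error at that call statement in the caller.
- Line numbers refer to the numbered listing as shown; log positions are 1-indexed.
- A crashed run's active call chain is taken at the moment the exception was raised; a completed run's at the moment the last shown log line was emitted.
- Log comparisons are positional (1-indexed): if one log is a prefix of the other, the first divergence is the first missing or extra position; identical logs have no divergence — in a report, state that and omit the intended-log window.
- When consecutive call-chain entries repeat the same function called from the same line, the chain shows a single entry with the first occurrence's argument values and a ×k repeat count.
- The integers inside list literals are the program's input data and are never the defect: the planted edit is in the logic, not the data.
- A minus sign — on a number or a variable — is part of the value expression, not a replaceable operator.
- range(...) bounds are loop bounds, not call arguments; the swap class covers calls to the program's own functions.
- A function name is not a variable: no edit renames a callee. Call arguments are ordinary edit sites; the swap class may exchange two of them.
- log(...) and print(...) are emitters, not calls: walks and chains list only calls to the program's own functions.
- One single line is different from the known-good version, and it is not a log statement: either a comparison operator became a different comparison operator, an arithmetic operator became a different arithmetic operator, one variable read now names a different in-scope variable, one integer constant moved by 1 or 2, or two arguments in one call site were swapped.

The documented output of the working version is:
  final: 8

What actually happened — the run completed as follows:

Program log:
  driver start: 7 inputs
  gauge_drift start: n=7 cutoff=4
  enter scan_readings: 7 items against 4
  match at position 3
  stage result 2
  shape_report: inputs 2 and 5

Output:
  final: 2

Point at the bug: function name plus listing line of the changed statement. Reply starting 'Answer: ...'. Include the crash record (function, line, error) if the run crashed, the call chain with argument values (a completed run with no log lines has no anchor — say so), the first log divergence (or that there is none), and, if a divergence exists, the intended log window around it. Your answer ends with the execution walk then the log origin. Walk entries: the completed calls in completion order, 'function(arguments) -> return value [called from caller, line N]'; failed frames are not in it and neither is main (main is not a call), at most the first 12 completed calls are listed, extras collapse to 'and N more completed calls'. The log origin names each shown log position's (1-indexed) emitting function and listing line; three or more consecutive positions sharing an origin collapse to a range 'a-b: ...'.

Answer: the defect is in gauge_drift at line 12.
Core observation: Log line 5 is where behavior first shows: 'stage result 2' appears instead of 'stage result 8'.
Call chain: main -> shape_report(2, 5) (called at line 29).
First divergence: position 5; shown 'stage result 2' vs intended 'stage result 8'.
Intended log window:
  3: enter scan_readings: 7 items against 4
  4: match at position 3
  5: stage result 8
  6: shape_report: inputs 8 and 5
Execution walk:
  scan_readings([5, 7, 2, 4, 7, 6, 6], 4) -> 3  [called from gauge_drift, line 9]
  gauge_drift([5, 7, 2, 4, 7, 6, 6], 4) -> 2  [called from main, line 27]
  shape_report(2, 5) -> 2  [called from main, line 29]
Log origin:
  1: logged in main at line 26
  2: logged in gauge_drift at line 8
  3: logged in scan_readings at line 2
  4: logged in gauge_drift at line 10
  5: logged in main at line 28
  6: logged in shape_report at line 15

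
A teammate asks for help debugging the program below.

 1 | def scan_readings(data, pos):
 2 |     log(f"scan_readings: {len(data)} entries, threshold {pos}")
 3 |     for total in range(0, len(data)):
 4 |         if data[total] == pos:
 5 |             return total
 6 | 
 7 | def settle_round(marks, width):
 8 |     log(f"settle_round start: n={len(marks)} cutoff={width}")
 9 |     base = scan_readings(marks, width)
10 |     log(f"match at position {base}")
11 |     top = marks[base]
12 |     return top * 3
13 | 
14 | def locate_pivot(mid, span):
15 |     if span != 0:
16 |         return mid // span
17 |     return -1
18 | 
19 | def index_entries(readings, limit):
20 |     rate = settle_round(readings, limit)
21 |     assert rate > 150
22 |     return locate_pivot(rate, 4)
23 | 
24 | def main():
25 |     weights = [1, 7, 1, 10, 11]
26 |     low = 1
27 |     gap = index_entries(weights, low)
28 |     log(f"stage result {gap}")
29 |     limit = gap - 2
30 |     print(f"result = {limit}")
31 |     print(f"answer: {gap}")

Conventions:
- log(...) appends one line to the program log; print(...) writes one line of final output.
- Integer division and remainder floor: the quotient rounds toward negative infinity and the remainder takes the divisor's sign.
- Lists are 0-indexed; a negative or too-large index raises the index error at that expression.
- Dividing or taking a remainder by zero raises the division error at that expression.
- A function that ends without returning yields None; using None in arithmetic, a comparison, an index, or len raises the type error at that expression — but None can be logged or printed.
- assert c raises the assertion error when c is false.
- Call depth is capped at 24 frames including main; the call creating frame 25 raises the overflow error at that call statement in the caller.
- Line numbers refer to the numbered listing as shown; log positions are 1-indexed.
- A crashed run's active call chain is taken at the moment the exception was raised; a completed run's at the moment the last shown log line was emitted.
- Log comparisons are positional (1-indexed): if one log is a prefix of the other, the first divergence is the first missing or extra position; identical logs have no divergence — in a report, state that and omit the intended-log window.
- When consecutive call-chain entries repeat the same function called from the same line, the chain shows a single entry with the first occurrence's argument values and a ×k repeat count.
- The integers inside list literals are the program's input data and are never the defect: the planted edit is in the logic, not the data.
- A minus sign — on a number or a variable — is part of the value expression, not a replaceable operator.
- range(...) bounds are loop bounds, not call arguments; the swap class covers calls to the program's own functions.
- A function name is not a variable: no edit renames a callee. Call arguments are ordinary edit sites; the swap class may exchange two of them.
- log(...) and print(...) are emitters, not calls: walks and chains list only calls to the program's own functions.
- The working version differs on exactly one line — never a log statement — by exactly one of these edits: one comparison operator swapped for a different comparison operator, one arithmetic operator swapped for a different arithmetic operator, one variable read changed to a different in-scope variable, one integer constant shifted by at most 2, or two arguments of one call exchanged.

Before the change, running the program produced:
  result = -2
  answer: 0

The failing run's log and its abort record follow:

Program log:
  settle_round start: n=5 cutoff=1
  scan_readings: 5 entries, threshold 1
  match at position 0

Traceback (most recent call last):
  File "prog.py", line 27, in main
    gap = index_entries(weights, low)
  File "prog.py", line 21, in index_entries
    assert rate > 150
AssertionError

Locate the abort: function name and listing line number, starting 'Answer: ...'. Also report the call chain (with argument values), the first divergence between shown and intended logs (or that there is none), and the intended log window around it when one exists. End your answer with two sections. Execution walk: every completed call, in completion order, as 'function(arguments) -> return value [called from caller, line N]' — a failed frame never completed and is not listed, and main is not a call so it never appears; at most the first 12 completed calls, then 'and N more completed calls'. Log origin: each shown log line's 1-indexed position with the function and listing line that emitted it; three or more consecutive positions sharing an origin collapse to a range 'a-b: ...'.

Answer: the error was raised in index_entries, line 21.
Key observation: The shown log is a 3-line prefix of the intended one, whose next entry is 'stage result 0'.
Call chain: main -> index_entries([1, 7, 1, 10, 11], 1) (called at line 27).
First divergence: position 4; the shown log stops at 3 lines while the working version next logs 'stage result 0'.
Intended log window:
  2: scan_readings: 5 entries, threshold 1
  3: match at position 0
  4: stage result 0
Execution walk:
  scan_readings([1, 7, 1, 10, 11], 1) -> 0  [called from settle_round, line 9]
  settle_round([1, 7, 1, 10, 11], 1) -> 3  [called from index_entries, line 20]
Log origins:
  1 — settle_round, line 8
  2 — scan_readings, line 2
  3 — settle_round, line 10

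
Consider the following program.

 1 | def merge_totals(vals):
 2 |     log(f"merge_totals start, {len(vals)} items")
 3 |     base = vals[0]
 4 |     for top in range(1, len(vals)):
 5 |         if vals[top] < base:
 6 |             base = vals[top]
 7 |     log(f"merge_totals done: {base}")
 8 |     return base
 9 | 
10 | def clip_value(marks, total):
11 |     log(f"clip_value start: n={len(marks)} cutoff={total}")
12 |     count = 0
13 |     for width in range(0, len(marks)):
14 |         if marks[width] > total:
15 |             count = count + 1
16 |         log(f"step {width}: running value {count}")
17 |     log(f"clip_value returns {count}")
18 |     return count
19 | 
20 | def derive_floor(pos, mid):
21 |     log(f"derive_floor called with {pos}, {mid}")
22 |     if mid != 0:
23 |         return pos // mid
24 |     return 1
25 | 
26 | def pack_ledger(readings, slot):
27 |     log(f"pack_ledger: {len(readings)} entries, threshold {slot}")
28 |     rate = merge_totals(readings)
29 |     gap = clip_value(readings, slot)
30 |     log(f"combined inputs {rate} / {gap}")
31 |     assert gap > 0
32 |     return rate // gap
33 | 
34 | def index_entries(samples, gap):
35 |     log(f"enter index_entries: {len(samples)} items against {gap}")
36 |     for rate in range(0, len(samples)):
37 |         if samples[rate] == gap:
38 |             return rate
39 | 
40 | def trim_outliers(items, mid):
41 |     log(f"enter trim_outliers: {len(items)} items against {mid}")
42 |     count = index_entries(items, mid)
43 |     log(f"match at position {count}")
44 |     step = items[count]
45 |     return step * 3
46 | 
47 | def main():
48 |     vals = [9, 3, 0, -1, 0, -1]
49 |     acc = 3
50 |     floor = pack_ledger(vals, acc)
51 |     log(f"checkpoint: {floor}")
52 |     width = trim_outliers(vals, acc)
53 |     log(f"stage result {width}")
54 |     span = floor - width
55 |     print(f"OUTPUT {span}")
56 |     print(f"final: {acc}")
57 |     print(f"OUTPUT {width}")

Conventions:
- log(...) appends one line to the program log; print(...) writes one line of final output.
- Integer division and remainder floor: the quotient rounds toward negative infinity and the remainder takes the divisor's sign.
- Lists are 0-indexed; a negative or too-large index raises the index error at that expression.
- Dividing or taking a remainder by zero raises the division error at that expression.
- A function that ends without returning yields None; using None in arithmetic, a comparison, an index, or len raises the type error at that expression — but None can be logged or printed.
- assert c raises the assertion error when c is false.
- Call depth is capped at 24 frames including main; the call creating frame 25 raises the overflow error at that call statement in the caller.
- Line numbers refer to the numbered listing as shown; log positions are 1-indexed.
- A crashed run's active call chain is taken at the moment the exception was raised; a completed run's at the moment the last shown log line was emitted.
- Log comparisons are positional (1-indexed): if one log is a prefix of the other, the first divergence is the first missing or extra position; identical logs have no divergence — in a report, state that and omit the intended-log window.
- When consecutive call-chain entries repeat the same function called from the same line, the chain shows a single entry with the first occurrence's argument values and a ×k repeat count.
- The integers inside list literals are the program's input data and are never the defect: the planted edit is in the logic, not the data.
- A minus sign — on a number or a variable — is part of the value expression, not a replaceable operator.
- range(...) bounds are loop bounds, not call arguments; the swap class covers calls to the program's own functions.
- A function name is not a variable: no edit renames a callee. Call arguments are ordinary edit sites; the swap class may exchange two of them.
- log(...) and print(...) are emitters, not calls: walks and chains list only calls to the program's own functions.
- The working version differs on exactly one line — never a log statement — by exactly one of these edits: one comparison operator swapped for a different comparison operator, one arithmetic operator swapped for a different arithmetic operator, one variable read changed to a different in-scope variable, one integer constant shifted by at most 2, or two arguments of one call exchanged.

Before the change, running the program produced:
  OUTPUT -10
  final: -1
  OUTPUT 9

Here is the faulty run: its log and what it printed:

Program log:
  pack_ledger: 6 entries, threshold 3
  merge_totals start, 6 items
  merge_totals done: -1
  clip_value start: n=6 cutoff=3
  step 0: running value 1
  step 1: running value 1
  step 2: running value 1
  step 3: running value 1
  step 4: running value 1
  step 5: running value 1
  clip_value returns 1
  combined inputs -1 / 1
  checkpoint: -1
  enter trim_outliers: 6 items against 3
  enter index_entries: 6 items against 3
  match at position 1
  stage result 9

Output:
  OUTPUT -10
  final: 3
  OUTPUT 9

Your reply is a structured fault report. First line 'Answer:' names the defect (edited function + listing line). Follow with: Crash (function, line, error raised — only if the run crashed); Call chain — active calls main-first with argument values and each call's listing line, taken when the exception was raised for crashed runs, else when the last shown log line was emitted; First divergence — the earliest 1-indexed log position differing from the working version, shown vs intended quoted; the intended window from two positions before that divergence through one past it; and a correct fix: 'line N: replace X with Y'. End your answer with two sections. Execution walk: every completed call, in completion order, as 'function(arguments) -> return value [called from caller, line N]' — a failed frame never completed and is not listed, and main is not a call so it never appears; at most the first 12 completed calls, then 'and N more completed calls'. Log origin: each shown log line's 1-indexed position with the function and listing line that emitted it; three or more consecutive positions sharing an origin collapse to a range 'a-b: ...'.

Answer: the defect is in main at line 56.
Key fact: The logs agree in full; only the final output differs.
Call chain: main.
First divergence: there is none — every log position agrees.
Execution walk:
  merge_totals([9, 3, 0, -1, 0, -1]) -> -1  [called from pack_ledger, line 28]
  clip_value([9, 3, 0, -1, 0, -1], 3) -> 1  [called from pack_ledger, line 29]
  pack_ledger([9, 3, 0, -1, 0, -1], 3) -> -1  [called from main, line 50]
  index_entries([9, 3, 0, -1, 0, -1], 3) -> 1  [called from trim_outliers, line 42]
  trim_outliers([9, 3, 0, -1, 0, -1], 3) -> 9  [called from main, line 52]
Log origins:
  1 — pack_ledger, line 27
  2 — merge_totals, line 2
  3 — merge_totals, line 7
  4 — clip_value, line 11
  5-10 — clip_value, line 16
  11 — clip_value, line 17
  12 — pack_ledger, line 30
  13 — main, line 51
  14 — trim_outliers, line 41
  15 — index_entries, line 35
  16 — trim_outliers, line 43
  17 — main, line 53
A correct fix: line 56: replace `acc` with `floor`.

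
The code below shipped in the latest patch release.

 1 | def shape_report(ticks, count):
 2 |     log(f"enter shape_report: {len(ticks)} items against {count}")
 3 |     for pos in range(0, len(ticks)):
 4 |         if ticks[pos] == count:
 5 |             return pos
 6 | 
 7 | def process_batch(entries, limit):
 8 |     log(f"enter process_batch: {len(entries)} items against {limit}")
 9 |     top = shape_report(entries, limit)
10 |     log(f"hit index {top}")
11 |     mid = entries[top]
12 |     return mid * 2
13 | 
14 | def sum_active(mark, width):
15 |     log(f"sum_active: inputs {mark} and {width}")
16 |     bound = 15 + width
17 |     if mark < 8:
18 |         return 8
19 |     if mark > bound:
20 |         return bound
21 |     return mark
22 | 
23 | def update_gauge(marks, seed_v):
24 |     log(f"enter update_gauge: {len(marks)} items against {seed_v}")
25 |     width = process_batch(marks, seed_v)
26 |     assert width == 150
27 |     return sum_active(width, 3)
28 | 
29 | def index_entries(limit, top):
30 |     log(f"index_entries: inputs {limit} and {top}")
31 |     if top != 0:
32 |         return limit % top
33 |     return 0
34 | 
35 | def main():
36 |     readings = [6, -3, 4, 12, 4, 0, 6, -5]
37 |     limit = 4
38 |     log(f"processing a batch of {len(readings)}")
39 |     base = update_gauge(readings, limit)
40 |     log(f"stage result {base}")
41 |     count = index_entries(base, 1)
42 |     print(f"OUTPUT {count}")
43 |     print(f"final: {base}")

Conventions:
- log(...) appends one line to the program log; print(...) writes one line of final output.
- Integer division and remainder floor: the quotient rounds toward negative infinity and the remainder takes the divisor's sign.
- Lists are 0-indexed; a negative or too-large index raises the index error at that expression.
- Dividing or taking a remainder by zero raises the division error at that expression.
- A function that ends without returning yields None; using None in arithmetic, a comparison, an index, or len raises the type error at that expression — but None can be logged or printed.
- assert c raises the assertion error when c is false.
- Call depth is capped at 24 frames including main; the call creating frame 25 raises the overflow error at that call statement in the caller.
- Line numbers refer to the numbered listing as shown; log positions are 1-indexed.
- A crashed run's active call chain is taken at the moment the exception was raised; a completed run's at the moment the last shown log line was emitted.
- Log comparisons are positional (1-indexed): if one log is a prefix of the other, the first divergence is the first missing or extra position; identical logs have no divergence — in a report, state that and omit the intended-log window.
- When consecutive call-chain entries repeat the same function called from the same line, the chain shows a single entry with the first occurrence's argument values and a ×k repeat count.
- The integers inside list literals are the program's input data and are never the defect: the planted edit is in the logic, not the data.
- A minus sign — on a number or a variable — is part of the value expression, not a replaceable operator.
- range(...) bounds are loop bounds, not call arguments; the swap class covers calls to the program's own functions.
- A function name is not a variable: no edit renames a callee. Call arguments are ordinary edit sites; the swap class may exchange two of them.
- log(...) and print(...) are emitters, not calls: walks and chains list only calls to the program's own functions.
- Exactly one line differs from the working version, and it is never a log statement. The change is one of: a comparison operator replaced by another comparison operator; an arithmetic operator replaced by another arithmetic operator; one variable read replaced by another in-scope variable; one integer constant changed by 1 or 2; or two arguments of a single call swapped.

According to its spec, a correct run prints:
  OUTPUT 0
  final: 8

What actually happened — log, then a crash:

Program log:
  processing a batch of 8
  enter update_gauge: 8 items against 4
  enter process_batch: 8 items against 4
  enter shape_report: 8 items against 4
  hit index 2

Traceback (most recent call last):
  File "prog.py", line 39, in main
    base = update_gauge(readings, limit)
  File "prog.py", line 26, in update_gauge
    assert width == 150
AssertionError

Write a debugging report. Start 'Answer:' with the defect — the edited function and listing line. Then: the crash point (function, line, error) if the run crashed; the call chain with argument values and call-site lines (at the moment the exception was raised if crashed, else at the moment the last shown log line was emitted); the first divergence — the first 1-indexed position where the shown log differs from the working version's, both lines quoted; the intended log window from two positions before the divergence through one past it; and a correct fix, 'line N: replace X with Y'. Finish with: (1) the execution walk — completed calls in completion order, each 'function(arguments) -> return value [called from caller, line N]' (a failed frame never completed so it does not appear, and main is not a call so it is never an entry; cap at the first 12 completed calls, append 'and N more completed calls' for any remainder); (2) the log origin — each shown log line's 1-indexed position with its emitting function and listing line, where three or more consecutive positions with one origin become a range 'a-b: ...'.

Answer: the defect is in update_gauge at line 26.
Key fact: The log ends early — 5 lines, where the working version next logs 'sum_active: inputs 8 and 3'.
Crash: update_gauge, line 26, AssertionError.
Call chain: main -> update_gauge([6, -3, 4, 12, 4, 0, 6, -5], 4) (called at line 39).
First divergence: position 6 — the faulty run's log ends after 5 lines; the working version continues with 'sum_active: inputs 8 and 3'.
Intended log window:
  4: enter shape_report: 8 items against 4
  5: hit index 2
  6: sum_active: inputs 8 and 3
  7: stage result 8
Execution walk:
  shape_report([6, -3, 4, 12, 4, 0, 6, -5], 4) -> 2  [called from process_batch, line 9]
  process_batch([6, -3, 4, 12, 4, 0, 6, -5], 4) -> 8  [called from update_gauge, line 25]
Origin of each log line:
  1 — main, line 38
  2 — update_gauge, line 24
  3 — process_batch, line 8
  4 — shape_report, line 2
  5 — process_batch, line 10
A correct fix: line 26: replace `==` with `<=`.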